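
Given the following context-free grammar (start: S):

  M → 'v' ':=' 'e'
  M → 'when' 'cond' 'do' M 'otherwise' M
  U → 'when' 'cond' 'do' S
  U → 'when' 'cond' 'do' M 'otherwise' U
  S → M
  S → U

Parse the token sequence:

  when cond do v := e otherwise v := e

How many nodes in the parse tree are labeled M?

3

[S [M when cond do [M v := e] otherwise [M v := e]]]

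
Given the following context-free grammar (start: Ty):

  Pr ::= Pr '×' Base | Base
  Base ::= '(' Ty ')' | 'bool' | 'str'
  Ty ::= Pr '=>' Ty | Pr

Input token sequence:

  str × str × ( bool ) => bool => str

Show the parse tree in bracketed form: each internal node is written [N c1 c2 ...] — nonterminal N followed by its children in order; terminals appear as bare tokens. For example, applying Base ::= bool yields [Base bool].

[Ty [Pr [Pr [Pr [Base str]] × [Base str]] × [Base ( [Ty [Pr [Base bool]]] )]] => [Ty [Pr [Base bool]] => [Ty [Pr [Base str]]]]]

Ty
Pr => Ty
Pr × Base => Ty
Pr × Base × Base => Ty
Base × Base × Base => Ty
str × Base × Base => Ty
str × str × Base => Ty
str × str × ( Ty ) => Ty
str × str × ( Pr ) => Ty
str × str × ( Base ) => Ty
str × str × ( bool ) => Ty
str × str × ( bool ) => Pr => Ty
str × str × ( bool ) => Base => Ty
str × str × ( bool ) => bool => Ty
str × str × ( bool ) => bool => Pr
str × str × ( bool ) => bool => Base
str × str × ( bool ) => bool => str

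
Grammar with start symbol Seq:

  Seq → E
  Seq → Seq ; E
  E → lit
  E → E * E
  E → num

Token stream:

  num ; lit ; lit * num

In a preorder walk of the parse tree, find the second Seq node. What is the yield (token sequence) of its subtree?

[Seq [Seq [Seq [E num]] ; [E lit]] ; [E [E lit] * [E num]]]

num ; lit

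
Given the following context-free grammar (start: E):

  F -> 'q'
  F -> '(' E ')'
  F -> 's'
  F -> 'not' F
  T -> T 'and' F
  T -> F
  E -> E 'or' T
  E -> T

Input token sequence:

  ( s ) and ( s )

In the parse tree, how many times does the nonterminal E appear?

3

[E [T [T [F ( [E [T [F s]]] )]] and [F ( [E [T [F s]]] )]]]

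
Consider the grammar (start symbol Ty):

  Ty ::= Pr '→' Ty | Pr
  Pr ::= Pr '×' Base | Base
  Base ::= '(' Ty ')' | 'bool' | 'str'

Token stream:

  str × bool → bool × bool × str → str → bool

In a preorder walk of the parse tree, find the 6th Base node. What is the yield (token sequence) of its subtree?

str

[Ty [Pr [Pr [Base str]] × [Base bool]] → [Ty [Pr [Pr [Pr [Base bool]] × [Base bool]] × [Base str]] → [Ty [Pr [Base str]] → [Ty [Pr [Base bool]]]]]]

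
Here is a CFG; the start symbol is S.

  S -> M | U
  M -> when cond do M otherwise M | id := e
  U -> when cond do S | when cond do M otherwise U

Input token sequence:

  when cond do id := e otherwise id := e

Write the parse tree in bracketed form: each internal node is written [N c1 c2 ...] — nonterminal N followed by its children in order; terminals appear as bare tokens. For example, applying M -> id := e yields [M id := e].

[S [M when cond do [M id := e] otherwise [M id := e]]]

S
M
when cond do M otherwise M
when cond do id := e otherwise M
when cond do id := e otherwise id := e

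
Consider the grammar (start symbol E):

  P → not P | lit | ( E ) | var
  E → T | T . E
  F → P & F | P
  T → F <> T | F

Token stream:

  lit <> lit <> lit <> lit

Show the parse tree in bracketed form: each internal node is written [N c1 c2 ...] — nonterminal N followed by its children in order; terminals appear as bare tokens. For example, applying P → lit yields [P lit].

E
T
F <> T
P <> T
lit <> T
lit <> F <> T
lit <> P <> T
lit <> lit <> T
lit <> lit <> F <> T
lit <> lit <> P <> T
lit <> lit <> lit <> T
lit <> lit <> lit <> F
lit <> lit <> lit <> P
lit <> lit <> lit <> lit

[E [T [F [P lit]] <> [T [F [P lit]] <> [T [F [P lit]] <> [T [F [P lit]]]]]]]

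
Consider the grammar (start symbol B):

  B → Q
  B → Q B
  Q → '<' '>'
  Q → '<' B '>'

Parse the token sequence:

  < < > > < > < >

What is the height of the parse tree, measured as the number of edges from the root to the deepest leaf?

[B [Q < [B [Q < >]] >] [B [Q < >] [B [Q < >]]]]

4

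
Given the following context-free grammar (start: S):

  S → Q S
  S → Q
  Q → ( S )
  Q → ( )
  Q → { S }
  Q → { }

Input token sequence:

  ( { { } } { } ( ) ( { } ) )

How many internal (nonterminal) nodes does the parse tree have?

14

[S [Q ( [S [Q { [S [Q { }]] }] [S [Q { }] [S [Q ( )] [S [Q ( [S [Q { }]] )]]]]] )]]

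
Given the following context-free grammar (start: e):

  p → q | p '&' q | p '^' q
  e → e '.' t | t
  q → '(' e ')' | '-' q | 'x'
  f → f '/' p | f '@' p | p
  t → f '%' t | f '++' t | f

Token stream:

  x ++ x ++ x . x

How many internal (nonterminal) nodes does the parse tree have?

[e [e [t [f [p [q x]]] ++ [t [f [p [q x]]] ++ [t [f [p [q x]]]]]]] . [t [f [p [q x]]]]]

18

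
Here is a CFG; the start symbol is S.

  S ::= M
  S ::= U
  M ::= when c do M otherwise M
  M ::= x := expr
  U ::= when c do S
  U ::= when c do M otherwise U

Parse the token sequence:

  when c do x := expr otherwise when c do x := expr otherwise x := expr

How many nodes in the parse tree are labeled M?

[S [M when c do [M x := expr] otherwise [M when c do [M x := expr] otherwise [M x := expr]]]]

5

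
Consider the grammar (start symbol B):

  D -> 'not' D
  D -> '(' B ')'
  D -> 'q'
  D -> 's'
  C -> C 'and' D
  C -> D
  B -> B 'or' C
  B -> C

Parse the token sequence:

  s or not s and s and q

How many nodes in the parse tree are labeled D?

[B [B [C [D s]]] or [C [C [C [D not [D s]]] and [D s]] and [D q]]]

5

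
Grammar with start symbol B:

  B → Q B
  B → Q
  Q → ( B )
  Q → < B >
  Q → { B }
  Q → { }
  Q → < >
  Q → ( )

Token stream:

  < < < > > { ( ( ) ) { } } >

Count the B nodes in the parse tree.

[B [Q < [B [Q < [B [Q < >]] >] [B [Q { [B [Q ( [B [Q ( )]] )] [B [Q { }]]] }]]] >]]

7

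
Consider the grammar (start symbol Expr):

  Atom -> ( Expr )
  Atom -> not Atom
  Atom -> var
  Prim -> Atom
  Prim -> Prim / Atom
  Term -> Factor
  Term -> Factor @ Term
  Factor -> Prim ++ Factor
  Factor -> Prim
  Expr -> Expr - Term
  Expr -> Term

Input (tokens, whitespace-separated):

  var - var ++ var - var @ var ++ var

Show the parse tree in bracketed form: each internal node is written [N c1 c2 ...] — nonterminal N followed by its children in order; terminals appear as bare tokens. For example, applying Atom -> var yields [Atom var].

[Expr [Expr [Expr [Term [Factor [Prim [Atom var]]]]] - [Term [Factor [Prim [Atom var]] ++ [Factor [Prim [Atom var]]]]]] - [Term [Factor [Prim [Atom var]]] @ [Term [Factor [Prim [Atom var]] ++ [Factor [Prim [Atom var]]]]]]]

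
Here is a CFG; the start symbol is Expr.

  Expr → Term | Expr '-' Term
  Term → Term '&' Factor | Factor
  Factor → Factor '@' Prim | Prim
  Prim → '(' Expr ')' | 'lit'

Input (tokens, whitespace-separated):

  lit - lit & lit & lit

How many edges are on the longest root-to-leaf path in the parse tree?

6

[Expr [Expr [Term [Factor [Prim lit]]]] - [Term [Term [Term [Factor [Prim lit]]] & [Factor [Prim lit]]] & [Factor [Prim lit]]]]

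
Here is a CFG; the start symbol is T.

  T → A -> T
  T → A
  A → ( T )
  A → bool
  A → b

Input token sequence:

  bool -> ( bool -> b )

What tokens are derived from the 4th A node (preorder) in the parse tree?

[T [A bool] -> [T [A ( [T [A bool] -> [T [A b]]] )]]]

b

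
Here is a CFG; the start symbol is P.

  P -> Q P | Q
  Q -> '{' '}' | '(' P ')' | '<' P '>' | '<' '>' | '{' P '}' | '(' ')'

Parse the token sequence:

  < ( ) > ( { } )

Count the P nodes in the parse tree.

4

[P [Q < [P [Q ( )]] >] [P [Q ( [P [Q { }]] )]]]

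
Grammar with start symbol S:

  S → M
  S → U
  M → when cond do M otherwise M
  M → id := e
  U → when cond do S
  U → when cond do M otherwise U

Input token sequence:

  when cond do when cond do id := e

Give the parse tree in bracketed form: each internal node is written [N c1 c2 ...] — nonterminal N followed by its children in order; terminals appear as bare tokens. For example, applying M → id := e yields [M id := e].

[S [U when cond do [S [U when cond do [S [M id := e]]]]]]

S
U
when cond do S
when cond do U
when cond do when cond do S
when cond do when cond do M
when cond do when cond do id := e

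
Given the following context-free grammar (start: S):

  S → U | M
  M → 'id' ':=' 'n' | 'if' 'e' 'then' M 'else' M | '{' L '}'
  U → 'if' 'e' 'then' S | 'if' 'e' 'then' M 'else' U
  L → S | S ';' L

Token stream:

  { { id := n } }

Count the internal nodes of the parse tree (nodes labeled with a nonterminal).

8

[S [M { [L [S [M { [L [S [M id := n]]] }]]] }]]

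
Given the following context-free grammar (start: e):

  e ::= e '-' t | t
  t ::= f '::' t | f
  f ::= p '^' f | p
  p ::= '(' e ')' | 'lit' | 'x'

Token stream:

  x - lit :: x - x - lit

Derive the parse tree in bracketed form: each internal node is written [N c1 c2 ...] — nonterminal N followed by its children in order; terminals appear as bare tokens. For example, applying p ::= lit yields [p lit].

e
e - t
e - t - t
e - t - t - t
t - t - t - t
f - t - t - t
p - t - t - t
x - t - t - t
x - f :: t - t - t
x - p :: t - t - t
x - lit :: t - t - t
x - lit :: f - t - t
x - lit :: p - t - t
x - lit :: x - t - t
x - lit :: x - f - t
x - lit :: x - p - t
x - lit :: x - x - t
x - lit :: x - x - f
x - lit :: x - x - p
x - lit :: x - x - lit

[e [e [e [e [t [f [p x]]]] - [t [f [p lit]] :: [t [f [p x]]]]] - [t [f [p x]]]] - [t [f [p lit]]]]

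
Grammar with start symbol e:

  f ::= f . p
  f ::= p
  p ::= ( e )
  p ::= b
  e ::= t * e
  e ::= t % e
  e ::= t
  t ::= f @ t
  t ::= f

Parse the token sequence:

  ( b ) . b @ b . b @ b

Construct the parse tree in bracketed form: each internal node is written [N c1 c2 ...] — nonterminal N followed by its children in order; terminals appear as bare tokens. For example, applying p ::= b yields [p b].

[e [t [f [f [p ( [e [t [f [p b]]]] )]] . [p b]] @ [t [f [f [p b]] . [p b]] @ [t [f [p b]]]]]]

e
t
f @ t
f . p @ t
p . p @ t
( e ) . p @ t
( t ) . p @ t
( f ) . p @ t
( p ) . p @ t
( b ) . p @ t
( b ) . b @ t
( b ) . b @ f @ t
( b ) . b @ f . p @ t
( b ) . b @ p . p @ t
( b ) . b @ b . p @ t
( b ) . b @ b . b @ t
( b ) . b @ b . b @ f
( b ) . b @ b . b @ p
( b ) . b @ b . b @ b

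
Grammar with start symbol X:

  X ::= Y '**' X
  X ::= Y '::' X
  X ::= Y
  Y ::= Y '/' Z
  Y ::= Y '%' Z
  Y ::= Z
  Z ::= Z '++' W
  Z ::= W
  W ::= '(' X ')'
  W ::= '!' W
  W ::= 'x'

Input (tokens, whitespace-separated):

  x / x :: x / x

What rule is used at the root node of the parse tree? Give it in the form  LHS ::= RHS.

[X [Y [Y [Z [W x]]] / [Z [W x]]] :: [X [Y [Y [Z [W x]]] / [Z [W x]]]]]

X ::= Y '::' X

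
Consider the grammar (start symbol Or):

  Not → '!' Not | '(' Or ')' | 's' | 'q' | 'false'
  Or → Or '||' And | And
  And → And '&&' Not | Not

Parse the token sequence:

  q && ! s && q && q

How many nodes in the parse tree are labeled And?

4

[Or [And [And [And [And [Not q]] && [Not ! [Not s]]] && [Not q]] && [Not q]]]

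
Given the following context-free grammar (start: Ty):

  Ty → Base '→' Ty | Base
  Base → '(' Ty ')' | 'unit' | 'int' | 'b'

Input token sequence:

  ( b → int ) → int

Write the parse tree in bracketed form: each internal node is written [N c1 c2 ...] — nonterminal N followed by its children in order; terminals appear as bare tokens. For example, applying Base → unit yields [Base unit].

Ty
Base → Ty
( Ty ) → Ty
( Base → Ty ) → Ty
( b → Ty ) → Ty
( b → Base ) → Ty
( b → int ) → Ty
( b → int ) → Base
( b → int ) → int

[Ty [Base ( [Ty [Base b] → [Ty [Base int]]] )] → [Ty [Base int]]]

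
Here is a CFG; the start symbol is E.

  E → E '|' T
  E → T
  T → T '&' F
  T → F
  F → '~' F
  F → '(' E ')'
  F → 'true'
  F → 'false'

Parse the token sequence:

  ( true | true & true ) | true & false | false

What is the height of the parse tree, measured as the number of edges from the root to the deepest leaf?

[E [E [E [T [F ( [E [E [T [F true]]] | [T [T [F true]] & [F true]]] )]]] | [T [T [F true]] & [F false]]] | [T [F false]]]

9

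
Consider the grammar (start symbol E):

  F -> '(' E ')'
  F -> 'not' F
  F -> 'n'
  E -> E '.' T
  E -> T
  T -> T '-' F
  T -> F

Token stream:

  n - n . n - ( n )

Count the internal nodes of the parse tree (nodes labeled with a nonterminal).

[E [E [T [T [F n]] - [F n]]] . [T [T [F n]] - [F ( [E [T [F n]]] )]]]

13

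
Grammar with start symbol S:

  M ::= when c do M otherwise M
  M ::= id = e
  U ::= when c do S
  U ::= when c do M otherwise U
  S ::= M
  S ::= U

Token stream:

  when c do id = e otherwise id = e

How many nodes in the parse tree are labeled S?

[S [M when c do [M id = e] otherwise [M id = e]]]

1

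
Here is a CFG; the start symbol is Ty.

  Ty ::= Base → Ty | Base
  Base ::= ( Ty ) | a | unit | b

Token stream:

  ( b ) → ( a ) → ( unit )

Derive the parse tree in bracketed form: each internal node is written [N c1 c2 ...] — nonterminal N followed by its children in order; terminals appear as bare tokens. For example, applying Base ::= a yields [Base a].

Ty
Base → Ty
( Ty ) → Ty
( Base ) → Ty
( b ) → Ty
( b ) → Base → Ty
( b ) → ( Ty ) → Ty
( b ) → ( Base ) → Ty
( b ) → ( a ) → Ty
( b ) → ( a ) → Base
( b ) → ( a ) → ( Ty )
( b ) → ( a ) → ( Base )
( b ) → ( a ) → ( unit )

[Ty [Base ( [Ty [Base b]] )] → [Ty [Base ( [Ty [Base a]] )] → [Ty [Base ( [Ty [Base unit]] )]]]]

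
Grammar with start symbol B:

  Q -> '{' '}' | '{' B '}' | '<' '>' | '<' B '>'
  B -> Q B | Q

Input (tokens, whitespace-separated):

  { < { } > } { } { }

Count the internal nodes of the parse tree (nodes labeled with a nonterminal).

10

[B [Q { [B [Q < [B [Q { }]] >]] }] [B [Q { }] [B [Q { }]]]]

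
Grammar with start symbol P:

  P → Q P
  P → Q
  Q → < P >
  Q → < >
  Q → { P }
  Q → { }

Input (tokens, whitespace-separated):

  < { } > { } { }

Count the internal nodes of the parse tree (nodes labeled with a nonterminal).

8

[P [Q < [P [Q { }]] >] [P [Q { }] [P [Q { }]]]]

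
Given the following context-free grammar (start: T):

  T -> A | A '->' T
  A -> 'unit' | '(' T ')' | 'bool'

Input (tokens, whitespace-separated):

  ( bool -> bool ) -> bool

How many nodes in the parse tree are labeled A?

[T [A ( [T [A bool] -> [T [A bool]]] )] -> [T [A bool]]]

4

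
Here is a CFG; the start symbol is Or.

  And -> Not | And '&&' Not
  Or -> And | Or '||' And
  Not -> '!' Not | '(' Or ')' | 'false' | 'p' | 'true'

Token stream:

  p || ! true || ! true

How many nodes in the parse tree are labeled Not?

5

[Or [Or [Or [And [Not p]]] || [And [Not ! [Not true]]]] || [And [Not ! [Not true]]]]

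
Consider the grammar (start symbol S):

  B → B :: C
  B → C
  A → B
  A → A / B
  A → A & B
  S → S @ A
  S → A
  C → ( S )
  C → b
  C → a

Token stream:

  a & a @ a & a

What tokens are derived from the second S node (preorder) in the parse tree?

a & a

[S [S [A [A [B [C a]]] & [B [C a]]]] @ [A [A [B [C a]]] & [B [C a]]]]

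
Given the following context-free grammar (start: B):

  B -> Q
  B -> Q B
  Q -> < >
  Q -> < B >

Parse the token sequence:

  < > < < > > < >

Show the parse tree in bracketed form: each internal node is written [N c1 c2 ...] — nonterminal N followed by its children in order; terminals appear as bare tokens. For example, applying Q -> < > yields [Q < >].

B
Q B
< > B
< > Q B
< > < B > B
< > < Q > B
< > < < > > B
< > < < > > Q
< > < < > > < >

[B [Q < >] [B [Q < [B [Q < >]] >] [B [Q < >]]]]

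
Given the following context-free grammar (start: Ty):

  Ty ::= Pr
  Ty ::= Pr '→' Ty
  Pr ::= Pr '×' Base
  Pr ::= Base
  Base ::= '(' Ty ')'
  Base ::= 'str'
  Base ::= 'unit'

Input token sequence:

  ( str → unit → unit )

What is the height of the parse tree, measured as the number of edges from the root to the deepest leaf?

[Ty [Pr [Base ( [Ty [Pr [Base str]] → [Ty [Pr [Base unit]] → [Ty [Pr [Base unit]]]]] )]]]

8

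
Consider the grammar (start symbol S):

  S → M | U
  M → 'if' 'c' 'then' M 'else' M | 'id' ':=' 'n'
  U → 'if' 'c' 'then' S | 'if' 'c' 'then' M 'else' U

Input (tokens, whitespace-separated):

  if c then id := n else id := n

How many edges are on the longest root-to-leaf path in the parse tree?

3

[S [M if c then [M id := n] else [M id := n]]]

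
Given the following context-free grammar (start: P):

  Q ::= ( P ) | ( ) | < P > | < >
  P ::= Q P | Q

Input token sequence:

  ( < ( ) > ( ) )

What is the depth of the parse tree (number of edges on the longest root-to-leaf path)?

[P [Q ( [P [Q < [P [Q ( )]] >] [P [Q ( )]]] )]]

6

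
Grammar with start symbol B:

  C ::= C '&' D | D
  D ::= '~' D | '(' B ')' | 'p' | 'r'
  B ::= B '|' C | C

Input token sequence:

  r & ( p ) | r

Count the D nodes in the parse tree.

4

[B [B [C [C [D r]] & [D ( [B [C [D p]]] )]]] | [C [D r]]]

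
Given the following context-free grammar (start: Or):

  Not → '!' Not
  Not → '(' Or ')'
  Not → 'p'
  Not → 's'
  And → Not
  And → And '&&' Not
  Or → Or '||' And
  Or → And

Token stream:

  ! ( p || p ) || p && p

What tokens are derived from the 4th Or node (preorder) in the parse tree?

[Or [Or [And [Not ! [Not ( [Or [Or [And [Not p]]] || [And [Not p]]] )]]]] || [And [And [Not p]] && [Not p]]]

p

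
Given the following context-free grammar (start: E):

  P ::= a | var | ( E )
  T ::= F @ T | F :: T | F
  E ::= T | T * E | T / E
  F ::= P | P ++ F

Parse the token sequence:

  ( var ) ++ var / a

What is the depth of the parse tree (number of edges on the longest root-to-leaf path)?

[E [T [F [P ( [E [T [F [P var]]]] )] ++ [F [P var]]]] / [E [T [F [P a]]]]]

8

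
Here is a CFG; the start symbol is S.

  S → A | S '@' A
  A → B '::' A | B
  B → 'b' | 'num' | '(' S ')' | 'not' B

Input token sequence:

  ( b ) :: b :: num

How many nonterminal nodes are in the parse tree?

[S [A [B ( [S [A [B b]]] )] :: [A [B b] :: [A [B num]]]]]

10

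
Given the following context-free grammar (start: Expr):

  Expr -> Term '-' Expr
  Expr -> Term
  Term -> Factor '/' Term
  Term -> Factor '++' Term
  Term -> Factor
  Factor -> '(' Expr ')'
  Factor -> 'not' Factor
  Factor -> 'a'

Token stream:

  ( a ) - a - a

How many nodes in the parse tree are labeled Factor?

[Expr [Term [Factor ( [Expr [Term [Factor a]]] )]] - [Expr [Term [Factor a]] - [Expr [Term [Factor a]]]]]

4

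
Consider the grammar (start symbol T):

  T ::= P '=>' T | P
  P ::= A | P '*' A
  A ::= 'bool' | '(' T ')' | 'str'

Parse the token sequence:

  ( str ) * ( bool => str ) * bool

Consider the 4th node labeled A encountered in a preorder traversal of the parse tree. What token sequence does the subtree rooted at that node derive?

bool

[T [P [P [P [A ( [T [P [A str]]] )]] * [A ( [T [P [A bool]] => [T [P [A str]]]] )]] * [A bool]]]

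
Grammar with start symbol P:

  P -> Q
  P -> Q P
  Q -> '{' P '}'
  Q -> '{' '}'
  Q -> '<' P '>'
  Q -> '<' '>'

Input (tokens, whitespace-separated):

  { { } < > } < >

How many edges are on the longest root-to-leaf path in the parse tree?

[P [Q { [P [Q { }] [P [Q < >]]] }] [P [Q < >]]]

5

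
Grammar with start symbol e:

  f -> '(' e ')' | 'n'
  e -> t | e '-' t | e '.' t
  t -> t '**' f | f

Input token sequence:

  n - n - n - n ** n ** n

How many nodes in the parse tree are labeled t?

[e [e [e [e [t [f n]]] - [t [f n]]] - [t [f n]]] - [t [t [t [f n]] ** [f n]] ** [f n]]]

6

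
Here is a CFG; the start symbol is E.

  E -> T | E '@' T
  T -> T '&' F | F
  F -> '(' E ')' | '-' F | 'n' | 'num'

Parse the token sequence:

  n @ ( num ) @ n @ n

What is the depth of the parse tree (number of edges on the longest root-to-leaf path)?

8

[E [E [E [E [T [F n]]] @ [T [F ( [E [T [F num]]] )]]] @ [T [F n]]] @ [T [F n]]]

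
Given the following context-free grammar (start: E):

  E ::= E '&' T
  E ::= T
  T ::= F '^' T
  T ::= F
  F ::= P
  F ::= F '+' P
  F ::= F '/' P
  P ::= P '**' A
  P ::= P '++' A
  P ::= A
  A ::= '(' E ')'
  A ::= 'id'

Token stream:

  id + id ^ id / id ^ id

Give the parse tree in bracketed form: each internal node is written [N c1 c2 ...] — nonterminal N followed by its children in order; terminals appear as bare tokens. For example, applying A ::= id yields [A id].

[E [T [F [F [P [A id]]] + [P [A id]]] ^ [T [F [F [P [A id]]] / [P [A id]]] ^ [T [F [P [A id]]]]]]]

E
T
F ^ T
F + P ^ T
P + P ^ T
A + P ^ T
id + P ^ T
id + A ^ T
id + id ^ T
id + id ^ F ^ T
id + id ^ F / P ^ T
id + id ^ P / P ^ T
id + id ^ A / P ^ T
id + id ^ id / P ^ T
id + id ^ id / A ^ T
id + id ^ id / id ^ T
id + id ^ id / id ^ F
id + id ^ id / id ^ P
id + id ^ id / id ^ A
id + id ^ id / id ^ id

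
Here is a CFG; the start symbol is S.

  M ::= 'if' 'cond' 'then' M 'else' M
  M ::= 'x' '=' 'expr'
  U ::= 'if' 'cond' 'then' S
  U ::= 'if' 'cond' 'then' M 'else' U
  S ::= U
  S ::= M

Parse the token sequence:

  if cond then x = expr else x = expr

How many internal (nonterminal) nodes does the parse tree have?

[S [M if cond then [M x = expr] else [M x = expr]]]

4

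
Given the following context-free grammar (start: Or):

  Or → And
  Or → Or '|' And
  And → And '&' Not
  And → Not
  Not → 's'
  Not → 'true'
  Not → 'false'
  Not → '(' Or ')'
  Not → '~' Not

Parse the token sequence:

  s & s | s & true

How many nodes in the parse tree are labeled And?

4

[Or [Or [And [And [Not s]] & [Not s]]] | [And [And [Not s]] & [Not true]]]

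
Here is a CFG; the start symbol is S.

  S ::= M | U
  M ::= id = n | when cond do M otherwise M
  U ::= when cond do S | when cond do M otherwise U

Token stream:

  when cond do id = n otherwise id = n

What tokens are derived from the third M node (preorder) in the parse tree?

[S [M when cond do [M id = n] otherwise [M id = n]]]

id = n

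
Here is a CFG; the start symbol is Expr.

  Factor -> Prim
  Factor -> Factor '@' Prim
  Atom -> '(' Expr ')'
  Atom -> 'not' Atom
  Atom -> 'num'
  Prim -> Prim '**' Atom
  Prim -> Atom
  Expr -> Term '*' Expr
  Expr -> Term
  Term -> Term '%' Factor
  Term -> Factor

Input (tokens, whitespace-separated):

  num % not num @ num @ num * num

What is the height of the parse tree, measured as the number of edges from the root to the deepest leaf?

8

[Expr [Term [Term [Factor [Prim [Atom num]]]] % [Factor [Factor [Factor [Prim [Atom not [Atom num]]]] @ [Prim [Atom num]]] @ [Prim [Atom num]]]] * [Expr [Term [Factor [Prim [Atom num]]]]]]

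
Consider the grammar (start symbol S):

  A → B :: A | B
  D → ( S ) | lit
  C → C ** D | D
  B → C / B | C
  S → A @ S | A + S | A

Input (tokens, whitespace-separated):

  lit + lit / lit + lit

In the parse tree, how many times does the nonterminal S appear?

3

[S [A [B [C [D lit]]]] + [S [A [B [C [D lit]] / [B [C [D lit]]]]] + [S [A [B [C [D lit]]]]]]]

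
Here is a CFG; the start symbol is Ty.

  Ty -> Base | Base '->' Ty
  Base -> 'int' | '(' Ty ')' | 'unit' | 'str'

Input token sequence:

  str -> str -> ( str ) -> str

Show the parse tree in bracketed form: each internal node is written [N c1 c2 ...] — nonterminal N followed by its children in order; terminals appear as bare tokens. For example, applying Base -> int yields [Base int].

[Ty [Base str] -> [Ty [Base str] -> [Ty [Base ( [Ty [Base str]] )] -> [Ty [Base str]]]]]

Ty
Base -> Ty
str -> Ty
str -> Base -> Ty
str -> str -> Ty
str -> str -> Base -> Ty
str -> str -> ( Ty ) -> Ty
str -> str -> ( Base ) -> Ty
str -> str -> ( str ) -> Ty
str -> str -> ( str ) -> Base
str -> str -> ( str ) -> str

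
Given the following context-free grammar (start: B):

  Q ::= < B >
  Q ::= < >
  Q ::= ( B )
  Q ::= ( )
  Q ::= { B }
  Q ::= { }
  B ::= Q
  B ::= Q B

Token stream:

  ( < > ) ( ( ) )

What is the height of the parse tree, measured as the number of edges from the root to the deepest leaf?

[B [Q ( [B [Q < >]] )] [B [Q ( [B [Q ( )]] )]]]

5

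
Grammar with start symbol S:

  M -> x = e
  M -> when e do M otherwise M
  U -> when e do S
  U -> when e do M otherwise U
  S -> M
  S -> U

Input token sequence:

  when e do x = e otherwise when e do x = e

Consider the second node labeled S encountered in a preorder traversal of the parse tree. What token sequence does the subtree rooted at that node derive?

[S [U when e do [M x = e] otherwise [U when e do [S [M x = e]]]]]

x = e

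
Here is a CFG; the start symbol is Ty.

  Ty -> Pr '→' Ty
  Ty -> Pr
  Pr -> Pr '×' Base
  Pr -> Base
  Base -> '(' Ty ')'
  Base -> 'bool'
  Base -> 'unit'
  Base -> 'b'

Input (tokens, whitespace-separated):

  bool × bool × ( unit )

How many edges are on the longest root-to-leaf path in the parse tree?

6

[Ty [Pr [Pr [Pr [Base bool]] × [Base bool]] × [Base ( [Ty [Pr [Base unit]]] )]]]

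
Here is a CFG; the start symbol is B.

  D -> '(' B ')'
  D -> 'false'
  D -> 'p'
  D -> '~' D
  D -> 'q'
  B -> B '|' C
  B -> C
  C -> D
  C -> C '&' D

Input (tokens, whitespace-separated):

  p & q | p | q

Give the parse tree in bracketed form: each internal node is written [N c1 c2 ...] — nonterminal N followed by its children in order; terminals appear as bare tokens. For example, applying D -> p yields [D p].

[B [B [B [C [C [D p]] & [D q]]] | [C [D p]]] | [C [D q]]]

B
B | C
B | C | C
C | C | C
C & D | C | C
D & D | C | C
p & D | C | C
p & q | C | C
p & q | D | C
p & q | p | C
p & q | p | D
p & q | p | q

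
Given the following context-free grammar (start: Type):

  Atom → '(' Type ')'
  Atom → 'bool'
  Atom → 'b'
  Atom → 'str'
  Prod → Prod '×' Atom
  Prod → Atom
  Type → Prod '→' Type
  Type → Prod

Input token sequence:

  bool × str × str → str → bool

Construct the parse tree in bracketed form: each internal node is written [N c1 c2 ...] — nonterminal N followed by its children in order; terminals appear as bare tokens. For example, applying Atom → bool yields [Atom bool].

Type
Prod → Type
Prod × Atom → Type
Prod × Atom × Atom → Type
Atom × Atom × Atom → Type
bool × Atom × Atom → Type
bool × str × Atom → Type
bool × str × str → Type
bool × str × str → Prod → Type
bool × str × str → Atom → Type
bool × str × str → str → Type
bool × str × str → str → Prod
bool × str × str → str → Atom
bool × str × str → str → bool

[Type [Prod [Prod [Prod [Atom bool]] × [Atom str]] × [Atom str]] → [Type [Prod [Atom str]] → [Type [Prod [Atom bool]]]]]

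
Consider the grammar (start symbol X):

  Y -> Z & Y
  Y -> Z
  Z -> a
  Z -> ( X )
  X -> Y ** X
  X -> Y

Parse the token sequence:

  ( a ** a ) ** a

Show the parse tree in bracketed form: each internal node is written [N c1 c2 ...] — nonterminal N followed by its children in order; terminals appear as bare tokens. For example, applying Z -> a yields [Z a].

X
Y ** X
Z ** X
( X ) ** X
( Y ** X ) ** X
( Z ** X ) ** X
( a ** X ) ** X
( a ** Y ) ** X
( a ** Z ) ** X
( a ** a ) ** X
( a ** a ) ** Y
( a ** a ) ** Z
( a ** a ) ** a

[X [Y [Z ( [X [Y [Z a]] ** [X [Y [Z a]]]] )]] ** [X [Y [Z a]]]]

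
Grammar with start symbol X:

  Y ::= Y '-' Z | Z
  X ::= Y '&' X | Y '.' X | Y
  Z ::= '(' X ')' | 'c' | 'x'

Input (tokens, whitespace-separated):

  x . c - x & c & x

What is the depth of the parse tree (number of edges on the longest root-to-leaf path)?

6

[X [Y [Z x]] . [X [Y [Y [Z c]] - [Z x]] & [X [Y [Z c]] & [X [Y [Z x]]]]]]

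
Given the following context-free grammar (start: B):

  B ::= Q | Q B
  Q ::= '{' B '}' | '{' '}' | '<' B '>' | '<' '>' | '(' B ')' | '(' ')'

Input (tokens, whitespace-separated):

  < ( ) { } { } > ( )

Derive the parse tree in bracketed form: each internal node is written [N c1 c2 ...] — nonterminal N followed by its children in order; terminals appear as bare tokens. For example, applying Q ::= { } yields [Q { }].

B
Q B
< B > B
< Q B > B
< ( ) B > B
< ( ) Q B > B
< ( ) { } B > B
< ( ) { } Q > B
< ( ) { } { } > B
< ( ) { } { } > Q
< ( ) { } { } > ( )

[B [Q < [B [Q ( )] [B [Q { }] [B [Q { }]]]] >] [B [Q ( )]]]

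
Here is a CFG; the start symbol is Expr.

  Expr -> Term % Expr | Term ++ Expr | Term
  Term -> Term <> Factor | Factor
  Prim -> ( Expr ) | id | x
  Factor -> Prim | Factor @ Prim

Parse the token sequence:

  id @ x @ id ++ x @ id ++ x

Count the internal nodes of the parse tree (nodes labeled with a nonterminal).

[Expr [Term [Factor [Factor [Factor [Prim id]] @ [Prim x]] @ [Prim id]]] ++ [Expr [Term [Factor [Factor [Prim x]] @ [Prim id]]] ++ [Expr [Term [Factor [Prim x]]]]]]

18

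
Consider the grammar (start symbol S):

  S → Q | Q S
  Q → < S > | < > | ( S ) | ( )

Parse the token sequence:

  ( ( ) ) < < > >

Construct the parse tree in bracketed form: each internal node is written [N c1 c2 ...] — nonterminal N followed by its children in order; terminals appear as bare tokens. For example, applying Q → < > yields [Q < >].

S
Q S
( S ) S
( Q ) S
( ( ) ) S
( ( ) ) Q
( ( ) ) < S >
( ( ) ) < Q >
( ( ) ) < < > >

[S [Q ( [S [Q ( )]] )] [S [Q < [S [Q < >]] >]]]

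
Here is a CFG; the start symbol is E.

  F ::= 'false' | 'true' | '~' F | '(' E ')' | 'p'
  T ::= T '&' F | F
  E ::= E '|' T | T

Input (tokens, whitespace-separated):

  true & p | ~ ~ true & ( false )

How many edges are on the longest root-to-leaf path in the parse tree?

6

[E [E [T [T [F true]] & [F p]]] | [T [T [F ~ [F ~ [F true]]]] & [F ( [E [T [F false]]] )]]]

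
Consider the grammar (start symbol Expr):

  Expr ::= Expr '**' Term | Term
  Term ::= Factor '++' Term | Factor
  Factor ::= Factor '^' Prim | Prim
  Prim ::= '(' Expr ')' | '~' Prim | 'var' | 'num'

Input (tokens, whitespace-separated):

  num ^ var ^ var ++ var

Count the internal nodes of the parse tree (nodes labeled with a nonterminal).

[Expr [Term [Factor [Factor [Factor [Prim num]] ^ [Prim var]] ^ [Prim var]] ++ [Term [Factor [Prim var]]]]]

11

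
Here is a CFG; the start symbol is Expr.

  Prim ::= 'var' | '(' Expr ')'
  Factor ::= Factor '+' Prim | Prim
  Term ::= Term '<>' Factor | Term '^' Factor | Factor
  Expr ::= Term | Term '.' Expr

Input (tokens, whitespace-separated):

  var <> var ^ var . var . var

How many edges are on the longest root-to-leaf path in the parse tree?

[Expr [Term [Term [Term [Factor [Prim var]]] <> [Factor [Prim var]]] ^ [Factor [Prim var]]] . [Expr [Term [Factor [Prim var]]] . [Expr [Term [Factor [Prim var]]]]]]

6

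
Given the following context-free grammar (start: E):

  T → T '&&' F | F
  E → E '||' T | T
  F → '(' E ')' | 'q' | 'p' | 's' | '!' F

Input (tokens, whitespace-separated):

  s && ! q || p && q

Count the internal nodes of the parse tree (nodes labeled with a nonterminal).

11

[E [E [T [T [F s]] && [F ! [F q]]]] || [T [T [F p]] && [F q]]]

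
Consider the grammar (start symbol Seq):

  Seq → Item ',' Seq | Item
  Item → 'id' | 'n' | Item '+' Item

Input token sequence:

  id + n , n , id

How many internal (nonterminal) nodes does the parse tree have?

8

[Seq [Item [Item id] + [Item n]] , [Seq [Item n] , [Seq [Item id]]]]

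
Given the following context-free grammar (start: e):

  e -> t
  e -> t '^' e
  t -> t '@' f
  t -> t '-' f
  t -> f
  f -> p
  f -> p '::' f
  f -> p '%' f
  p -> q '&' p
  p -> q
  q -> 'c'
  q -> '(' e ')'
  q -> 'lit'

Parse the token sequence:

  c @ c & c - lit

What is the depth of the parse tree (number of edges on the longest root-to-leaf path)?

[e [t [t [t [f [p [q c]]]] @ [f [p [q c] & [p [q c]]]]] - [f [p [q lit]]]]]

7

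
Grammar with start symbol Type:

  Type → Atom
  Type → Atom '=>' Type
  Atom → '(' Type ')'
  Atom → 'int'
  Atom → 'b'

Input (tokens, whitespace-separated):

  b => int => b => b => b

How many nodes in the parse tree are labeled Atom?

[Type [Atom b] => [Type [Atom int] => [Type [Atom b] => [Type [Atom b] => [Type [Atom b]]]]]]

5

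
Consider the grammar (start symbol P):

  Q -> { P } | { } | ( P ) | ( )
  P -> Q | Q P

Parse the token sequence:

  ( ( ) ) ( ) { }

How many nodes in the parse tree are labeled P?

[P [Q ( [P [Q ( )]] )] [P [Q ( )] [P [Q { }]]]]

4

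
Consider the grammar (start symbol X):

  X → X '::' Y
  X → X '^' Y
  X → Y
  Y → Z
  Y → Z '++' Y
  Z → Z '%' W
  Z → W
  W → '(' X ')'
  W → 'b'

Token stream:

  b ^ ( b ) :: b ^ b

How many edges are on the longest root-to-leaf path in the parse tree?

[X [X [X [X [Y [Z [W b]]]] ^ [Y [Z [W ( [X [Y [Z [W b]]]] )]]]] :: [Y [Z [W b]]]] ^ [Y [Z [W b]]]]

10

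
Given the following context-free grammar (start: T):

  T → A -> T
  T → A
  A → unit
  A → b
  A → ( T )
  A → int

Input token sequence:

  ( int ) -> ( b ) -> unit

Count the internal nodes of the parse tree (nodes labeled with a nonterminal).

10

[T [A ( [T [A int]] )] -> [T [A ( [T [A b]] )] -> [T [A unit]]]]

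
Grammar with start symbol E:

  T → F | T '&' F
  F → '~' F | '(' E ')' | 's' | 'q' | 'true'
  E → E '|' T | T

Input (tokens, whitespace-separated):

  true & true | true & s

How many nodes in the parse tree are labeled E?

[E [E [T [T [F true]] & [F true]]] | [T [T [F true]] & [F s]]]

2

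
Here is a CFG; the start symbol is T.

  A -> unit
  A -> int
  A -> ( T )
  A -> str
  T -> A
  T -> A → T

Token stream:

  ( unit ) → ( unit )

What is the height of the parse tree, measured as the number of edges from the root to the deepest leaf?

5

[T [A ( [T [A unit]] )] → [T [A ( [T [A unit]] )]]]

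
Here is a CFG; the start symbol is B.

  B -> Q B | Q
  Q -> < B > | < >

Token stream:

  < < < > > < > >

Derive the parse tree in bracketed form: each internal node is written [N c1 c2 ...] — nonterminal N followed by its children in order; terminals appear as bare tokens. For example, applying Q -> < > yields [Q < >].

B
Q
< B >
< Q B >
< < B > B >
< < Q > B >
< < < > > B >
< < < > > Q >
< < < > > < > >

[B [Q < [B [Q < [B [Q < >]] >] [B [Q < >]]] >]]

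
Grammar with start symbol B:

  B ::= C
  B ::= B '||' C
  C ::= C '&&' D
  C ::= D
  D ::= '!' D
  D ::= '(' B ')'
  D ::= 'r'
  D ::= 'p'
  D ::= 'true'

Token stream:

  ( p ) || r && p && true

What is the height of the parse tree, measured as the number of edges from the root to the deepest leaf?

7

[B [B [C [D ( [B [C [D p]]] )]]] || [C [C [C [D r]] && [D p]] && [D true]]]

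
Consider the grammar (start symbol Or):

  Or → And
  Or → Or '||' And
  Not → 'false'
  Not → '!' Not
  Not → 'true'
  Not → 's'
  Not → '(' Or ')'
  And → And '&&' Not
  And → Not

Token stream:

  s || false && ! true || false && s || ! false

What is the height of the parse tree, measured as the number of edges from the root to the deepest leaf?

[Or [Or [Or [Or [And [Not s]]] || [And [And [Not false]] && [Not ! [Not true]]]] || [And [And [Not false]] && [Not s]]] || [And [Not ! [Not false]]]]

6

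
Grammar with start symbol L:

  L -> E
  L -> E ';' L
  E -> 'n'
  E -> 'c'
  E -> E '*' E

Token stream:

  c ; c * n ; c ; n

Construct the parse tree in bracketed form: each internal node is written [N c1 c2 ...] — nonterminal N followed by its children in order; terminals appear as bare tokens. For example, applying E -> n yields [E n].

L
E ; L
c ; L
c ; E ; L
c ; E * E ; L
c ; c * E ; L
c ; c * n ; L
c ; c * n ; E ; L
c ; c * n ; c ; L
c ; c * n ; c ; E
c ; c * n ; c ; n

[L [E c] ; [L [E [E c] * [E n]] ; [L [E c] ; [L [E n]]]]]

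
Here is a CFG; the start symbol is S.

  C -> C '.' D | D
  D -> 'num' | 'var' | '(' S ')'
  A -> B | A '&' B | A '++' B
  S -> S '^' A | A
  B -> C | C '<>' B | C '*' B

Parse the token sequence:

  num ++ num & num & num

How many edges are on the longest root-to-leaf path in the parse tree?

8

[S [A [A [A [A [B [C [D num]]]] ++ [B [C [D num]]]] & [B [C [D num]]]] & [B [C [D num]]]]]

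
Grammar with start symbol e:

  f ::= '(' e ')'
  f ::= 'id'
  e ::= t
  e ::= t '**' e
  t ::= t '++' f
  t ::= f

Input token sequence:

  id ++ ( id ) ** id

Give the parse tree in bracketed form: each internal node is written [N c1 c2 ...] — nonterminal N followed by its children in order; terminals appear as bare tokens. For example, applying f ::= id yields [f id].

e
t ** e
t ++ f ** e
f ++ f ** e
id ++ f ** e
id ++ ( e ) ** e
id ++ ( t ) ** e
id ++ ( f ) ** e
id ++ ( id ) ** e
id ++ ( id ) ** t
id ++ ( id ) ** f
id ++ ( id ) ** id

[e [t [t [f id]] ++ [f ( [e [t [f id]]] )]] ** [e [t [f id]]]]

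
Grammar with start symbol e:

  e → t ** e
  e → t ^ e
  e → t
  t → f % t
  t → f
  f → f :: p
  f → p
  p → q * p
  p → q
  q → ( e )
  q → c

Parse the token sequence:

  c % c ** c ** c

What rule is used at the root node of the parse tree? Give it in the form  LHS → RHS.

e → t ** e

[e [t [f [p [q c]]] % [t [f [p [q c]]]]] ** [e [t [f [p [q c]]]] ** [e [t [f [p [q c]]]]]]]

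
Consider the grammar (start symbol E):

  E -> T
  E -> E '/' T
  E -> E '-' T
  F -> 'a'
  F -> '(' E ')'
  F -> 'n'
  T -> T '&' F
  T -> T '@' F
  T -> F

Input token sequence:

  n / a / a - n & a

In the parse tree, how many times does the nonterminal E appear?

[E [E [E [E [T [F n]]] / [T [F a]]] / [T [F a]]] - [T [T [F n]] & [F a]]]

4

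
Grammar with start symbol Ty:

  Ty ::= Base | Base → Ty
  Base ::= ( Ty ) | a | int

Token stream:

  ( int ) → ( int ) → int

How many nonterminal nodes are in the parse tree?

10

[Ty [Base ( [Ty [Base int]] )] → [Ty [Base ( [Ty [Base int]] )] → [Ty [Base int]]]]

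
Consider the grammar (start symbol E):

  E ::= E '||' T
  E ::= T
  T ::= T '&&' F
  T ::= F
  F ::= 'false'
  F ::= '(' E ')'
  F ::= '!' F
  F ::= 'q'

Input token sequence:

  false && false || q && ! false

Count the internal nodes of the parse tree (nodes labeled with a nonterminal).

11

[E [E [T [T [F false]] && [F false]]] || [T [T [F q]] && [F ! [F false]]]]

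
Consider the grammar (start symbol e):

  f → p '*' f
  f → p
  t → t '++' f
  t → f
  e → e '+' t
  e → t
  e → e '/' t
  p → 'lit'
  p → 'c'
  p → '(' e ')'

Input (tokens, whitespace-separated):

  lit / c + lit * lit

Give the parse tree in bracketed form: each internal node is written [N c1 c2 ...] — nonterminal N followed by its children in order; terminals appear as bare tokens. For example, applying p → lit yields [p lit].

[e [e [e [t [f [p lit]]]] / [t [f [p c]]]] + [t [f [p lit] * [f [p lit]]]]]

e
e + t
e / t + t
t / t + t
f / t + t
p / t + t
lit / t + t
lit / f + t
lit / p + t
lit / c + t
lit / c + f
lit / c + p * f
lit / c + lit * f
lit / c + lit * p
lit / c + lit * lit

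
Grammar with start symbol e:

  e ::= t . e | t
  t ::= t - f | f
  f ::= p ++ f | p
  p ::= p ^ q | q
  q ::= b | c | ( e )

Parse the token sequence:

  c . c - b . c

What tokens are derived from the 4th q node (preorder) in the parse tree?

[e [t [f [p [q c]]]] . [e [t [t [f [p [q c]]]] - [f [p [q b]]]] . [e [t [f [p [q c]]]]]]]

c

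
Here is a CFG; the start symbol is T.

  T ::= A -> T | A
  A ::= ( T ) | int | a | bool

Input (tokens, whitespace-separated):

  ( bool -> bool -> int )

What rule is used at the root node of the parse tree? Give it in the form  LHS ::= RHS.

T ::= A

[T [A ( [T [A bool] -> [T [A bool] -> [T [A int]]]] )]]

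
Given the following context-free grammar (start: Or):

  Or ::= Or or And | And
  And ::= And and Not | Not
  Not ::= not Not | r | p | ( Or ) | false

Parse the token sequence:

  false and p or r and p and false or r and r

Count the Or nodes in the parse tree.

[Or [Or [Or [And [And [Not false]] and [Not p]]] or [And [And [And [Not r]] and [Not p]] and [Not false]]] or [And [And [Not r]] and [Not r]]]

3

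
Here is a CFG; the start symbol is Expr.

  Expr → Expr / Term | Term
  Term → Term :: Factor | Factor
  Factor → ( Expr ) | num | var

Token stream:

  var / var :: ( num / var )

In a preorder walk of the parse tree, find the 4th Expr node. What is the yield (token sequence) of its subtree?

num

[Expr [Expr [Term [Factor var]]] / [Term [Term [Factor var]] :: [Factor ( [Expr [Expr [Term [Factor num]]] / [Term [Factor var]]] )]]]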